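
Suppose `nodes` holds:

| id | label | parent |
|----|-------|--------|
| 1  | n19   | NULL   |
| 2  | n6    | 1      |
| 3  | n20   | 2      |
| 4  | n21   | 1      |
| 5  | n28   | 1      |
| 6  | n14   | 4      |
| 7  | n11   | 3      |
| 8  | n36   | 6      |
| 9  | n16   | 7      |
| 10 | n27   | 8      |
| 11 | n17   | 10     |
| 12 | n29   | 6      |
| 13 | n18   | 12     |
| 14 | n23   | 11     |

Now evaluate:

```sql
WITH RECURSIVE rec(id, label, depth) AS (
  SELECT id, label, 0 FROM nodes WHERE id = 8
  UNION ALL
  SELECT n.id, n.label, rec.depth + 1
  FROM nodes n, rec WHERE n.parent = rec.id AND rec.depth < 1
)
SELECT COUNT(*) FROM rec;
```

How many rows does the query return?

2

Base: id=8 (n36) at depth 0.
Iteration 1: rows with parent in {8} -> n27 (id 10, depth 1).
Iteration 2: depth < 1 fails for all current rows; recursion stops.
Total rows emitted: 2.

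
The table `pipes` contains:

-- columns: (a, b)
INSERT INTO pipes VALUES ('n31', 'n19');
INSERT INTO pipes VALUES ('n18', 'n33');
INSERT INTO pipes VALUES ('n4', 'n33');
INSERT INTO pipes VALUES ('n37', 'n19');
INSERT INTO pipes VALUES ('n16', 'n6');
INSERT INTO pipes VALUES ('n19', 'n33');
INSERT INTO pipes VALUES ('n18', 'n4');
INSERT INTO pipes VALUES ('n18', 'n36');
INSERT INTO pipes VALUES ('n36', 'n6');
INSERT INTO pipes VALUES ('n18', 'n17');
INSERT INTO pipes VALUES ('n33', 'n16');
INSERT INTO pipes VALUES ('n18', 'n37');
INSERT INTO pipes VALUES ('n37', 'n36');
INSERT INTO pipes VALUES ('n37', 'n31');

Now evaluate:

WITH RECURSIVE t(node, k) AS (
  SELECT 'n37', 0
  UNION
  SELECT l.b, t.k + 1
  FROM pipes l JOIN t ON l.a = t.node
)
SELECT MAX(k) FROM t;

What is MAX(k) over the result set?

Base: (n37, k=0).
Iteration 1: edges from {n37} -> (n19, k=1), (n31, k=1), (n36, k=1).
Iteration 2: edges from {n19,n31,n36} -> (n19, k=2), (n33, k=2), (n6, k=2).
Iteration 3: edges from {n19,n33,n6} -> (n16, k=3), (n33, k=3).
Iteration 4: edges from {n16,n33} -> (n16, k=4), (n6, k=4).
Iteration 5: edges from {n16,n6} -> (n6, k=5).
Iteration 6: no outgoing edges from {n6}; recursion stops.
k values: 0, 1, 1, 1, 2, 2, 2, 3, 3, 4, 4, 5; the maximum is 5.

5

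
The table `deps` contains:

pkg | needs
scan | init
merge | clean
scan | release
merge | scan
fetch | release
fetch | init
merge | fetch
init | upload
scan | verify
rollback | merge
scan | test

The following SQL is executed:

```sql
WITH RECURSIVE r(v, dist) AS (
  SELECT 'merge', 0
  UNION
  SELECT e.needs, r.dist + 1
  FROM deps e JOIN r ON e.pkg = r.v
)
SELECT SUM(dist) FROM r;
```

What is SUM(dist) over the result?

Base: (merge, dist=0).
Iteration 1: edges from {merge} -> (clean, dist=1), (fetch, dist=1), (scan, dist=1).
Iteration 2: edges from {clean,fetch,scan} -> (init, dist=2), (release, dist=2), (test, dist=2), (verify, dist=2). [UNION drops 2 duplicate row(s)]
Iteration 3: edges from {init,release,test,verify} -> (upload, dist=3).
Iteration 4: no outgoing edges from {upload}; recursion stops.
SUM(dist) = 0 + 1 + 1 + 1 + 2 + 2 + 2 + 2 + 3 = 14.

14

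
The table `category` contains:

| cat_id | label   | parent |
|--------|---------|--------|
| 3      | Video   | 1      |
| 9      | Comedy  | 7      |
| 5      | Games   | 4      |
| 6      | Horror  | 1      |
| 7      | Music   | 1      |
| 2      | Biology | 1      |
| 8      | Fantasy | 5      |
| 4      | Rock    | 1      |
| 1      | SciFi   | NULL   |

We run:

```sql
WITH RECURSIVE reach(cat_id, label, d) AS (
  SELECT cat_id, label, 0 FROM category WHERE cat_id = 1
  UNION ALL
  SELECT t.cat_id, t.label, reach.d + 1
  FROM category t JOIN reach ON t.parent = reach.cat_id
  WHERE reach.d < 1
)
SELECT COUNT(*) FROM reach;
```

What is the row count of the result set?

6

Base: cat_id=1 (SciFi) at d 0.
Iteration 1: rows with parent in {1} -> Biology (id 2, d 1), Video (id 3, d 1), Rock (id 4, d 1), Horror (id 6, d 1), Music (id 7, d 1).
Iteration 2: d < 1 fails for all current rows; recursion stops.
Total rows emitted: 6.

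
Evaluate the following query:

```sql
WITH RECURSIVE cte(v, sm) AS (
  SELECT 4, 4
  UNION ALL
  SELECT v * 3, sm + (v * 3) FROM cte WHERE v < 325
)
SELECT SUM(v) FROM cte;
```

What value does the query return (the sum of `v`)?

Base: v=4, sm=4.
Iteration 1: 4 < 325 holds -> v = 4 * 3 = 12, sm = 4 + 12 = 16.
Iteration 2: 12 < 325 holds -> v = 12 * 3 = 36, sm = 16 + 36 = 52.
Iteration 3: 36 < 325 holds -> v = 36 * 3 = 108, sm = 52 + 108 = 160.
Iteration 4: 108 < 325 holds -> v = 108 * 3 = 324, sm = 160 + 324 = 484.
Iteration 5: 324 < 325 holds -> v = 324 * 3 = 972, sm = 484 + 972 = 1456.
Iteration 6: 972 < 325 fails; recursion stops.
SUM(v) = 4 + 12 + 36 + 108 + 324 + 972 = 1456.

1456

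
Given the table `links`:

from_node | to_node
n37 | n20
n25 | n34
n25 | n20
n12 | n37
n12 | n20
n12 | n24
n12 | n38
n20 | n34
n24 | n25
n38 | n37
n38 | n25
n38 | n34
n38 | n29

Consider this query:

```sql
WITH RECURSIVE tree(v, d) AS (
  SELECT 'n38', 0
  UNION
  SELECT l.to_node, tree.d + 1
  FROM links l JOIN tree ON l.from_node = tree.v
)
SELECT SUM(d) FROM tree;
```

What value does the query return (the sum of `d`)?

11

Base: (n38, d=0).
Iteration 1: edges from {n38} -> (n25, d=1), (n29, d=1), (n34, d=1), (n37, d=1).
Iteration 2: edges from {n25,n29,n34,n37} -> (n20, d=2), (n34, d=2). [UNION drops 1 duplicate row(s)]
Iteration 3: edges from {n20,n34} -> (n34, d=3).
Iteration 4: no outgoing edges from {n34}; recursion stops.
SUM(d) = 0 + 1 + 1 + 1 + 1 + 2 + 2 + 3 = 11.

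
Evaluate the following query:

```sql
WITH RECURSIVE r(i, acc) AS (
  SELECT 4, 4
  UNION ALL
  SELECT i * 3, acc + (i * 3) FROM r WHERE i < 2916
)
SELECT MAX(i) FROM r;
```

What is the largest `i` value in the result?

2916

Base: i=4, acc=4.
Iteration 1: 4 < 2916 holds -> i = 4 * 3 = 12, acc = 4 + 12 = 16.
Iteration 2: 12 < 2916 holds -> i = 12 * 3 = 36, acc = 16 + 36 = 52.
Iteration 3: 36 < 2916 holds -> i = 36 * 3 = 108, acc = 52 + 108 = 160.
Iteration 4: 108 < 2916 holds -> i = 108 * 3 = 324, acc = 160 + 324 = 484.
Iteration 5: 324 < 2916 holds -> i = 324 * 3 = 972, acc = 484 + 972 = 1456.
Iteration 6: 972 < 2916 holds -> i = 972 * 3 = 2916, acc = 1456 + 2916 = 4372.
Iteration 7: 2916 < 2916 fails; recursion stops.
i values: 4, 12, 36, 108, 324, 972, 2916; the maximum is 2916.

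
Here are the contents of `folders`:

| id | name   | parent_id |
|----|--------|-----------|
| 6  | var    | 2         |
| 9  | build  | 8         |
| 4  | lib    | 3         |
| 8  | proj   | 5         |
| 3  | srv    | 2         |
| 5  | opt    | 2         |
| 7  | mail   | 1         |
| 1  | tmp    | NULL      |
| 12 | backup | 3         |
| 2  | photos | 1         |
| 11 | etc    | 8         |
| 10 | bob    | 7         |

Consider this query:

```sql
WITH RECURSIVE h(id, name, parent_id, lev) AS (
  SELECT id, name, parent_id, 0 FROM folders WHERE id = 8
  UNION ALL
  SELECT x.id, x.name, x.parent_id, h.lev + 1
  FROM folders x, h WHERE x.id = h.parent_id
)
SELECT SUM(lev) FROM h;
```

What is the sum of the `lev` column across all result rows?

Base: id=8 (proj), parent_id=5, lev 0.
Iteration 1: join on id=5 -> opt (id 5, parent_id=2, lev 1).
Iteration 2: join on id=2 -> photos (id 2, parent_id=1, lev 2).
Iteration 3: join on id=1 -> tmp (id 1, parent_id=NULL, lev 3).
Iteration 4: parent_id is NULL; no match; recursion stops.
SUM(lev) = 0 + 1 + 2 + 3 = 6.

6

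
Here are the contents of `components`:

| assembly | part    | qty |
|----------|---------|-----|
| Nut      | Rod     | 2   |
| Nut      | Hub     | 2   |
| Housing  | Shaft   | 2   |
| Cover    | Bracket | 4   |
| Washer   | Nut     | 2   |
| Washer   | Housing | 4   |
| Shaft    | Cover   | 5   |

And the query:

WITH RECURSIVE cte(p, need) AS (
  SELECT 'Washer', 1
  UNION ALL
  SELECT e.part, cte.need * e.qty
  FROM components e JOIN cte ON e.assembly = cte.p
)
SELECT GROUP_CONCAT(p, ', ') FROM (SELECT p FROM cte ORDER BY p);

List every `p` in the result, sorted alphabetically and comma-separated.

Bracket, Cover, Housing, Hub, Nut, Rod, Shaft, Washer

Base: (Washer, need=1).
Iteration 1: components of {Washer} -> Housing = 1*4 = 4, Nut = 1*2 = 2.
Iteration 2: components of {Housing,Nut} -> Hub = 2*2 = 4, Rod = 2*2 = 4, Shaft = 4*2 = 8.
Iteration 3: components of {Hub,Rod,Shaft} -> Cover = 8*5 = 40.
Iteration 4: components of {Cover} -> Bracket = 40*4 = 160.
Iteration 5: no further components; recursion stops.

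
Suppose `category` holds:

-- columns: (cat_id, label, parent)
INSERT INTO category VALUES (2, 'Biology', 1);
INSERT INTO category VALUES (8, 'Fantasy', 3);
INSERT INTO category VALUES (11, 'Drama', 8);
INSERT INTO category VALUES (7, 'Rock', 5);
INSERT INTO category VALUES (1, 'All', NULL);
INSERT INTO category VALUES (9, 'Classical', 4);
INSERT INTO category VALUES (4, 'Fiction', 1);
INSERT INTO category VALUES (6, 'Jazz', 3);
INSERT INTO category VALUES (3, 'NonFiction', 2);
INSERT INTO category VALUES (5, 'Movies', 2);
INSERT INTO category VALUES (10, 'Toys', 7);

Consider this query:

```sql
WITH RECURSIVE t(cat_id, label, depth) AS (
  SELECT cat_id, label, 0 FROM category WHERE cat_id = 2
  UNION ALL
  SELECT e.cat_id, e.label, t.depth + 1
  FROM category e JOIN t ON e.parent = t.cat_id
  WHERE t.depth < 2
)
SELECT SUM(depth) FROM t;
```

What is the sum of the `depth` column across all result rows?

8

Base: cat_id=2 (Biology) at depth 0.
Iteration 1: rows with parent in {2} -> NonFiction (id 3, depth 1), Movies (id 5, depth 1).
Iteration 2: rows with parent in {3,5} -> Jazz (id 6, depth 2), Rock (id 7, depth 2), Fantasy (id 8, depth 2).
Iteration 3: depth < 2 fails for all current rows; recursion stops.
SUM(depth) = 0 + 1 + 1 + 2 + 2 + 2 = 8.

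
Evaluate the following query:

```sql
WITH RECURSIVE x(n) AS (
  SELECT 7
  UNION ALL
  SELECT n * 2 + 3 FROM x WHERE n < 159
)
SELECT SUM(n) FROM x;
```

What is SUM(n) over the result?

Base: n=7.
Iteration 1: 7 < 159 holds -> n = 7 * 2 + 3 = 17.
Iteration 2: 17 < 159 holds -> n = 17 * 2 + 3 = 37.
Iteration 3: 37 < 159 holds -> n = 37 * 2 + 3 = 77.
Iteration 4: 77 < 159 holds -> n = 77 * 2 + 3 = 157.
Iteration 5: 157 < 159 holds -> n = 157 * 2 + 3 = 317.
Iteration 6: 317 < 159 fails; recursion stops.
SUM(n) = 7 + 17 + 37 + 77 + 157 + 317 = 612.

612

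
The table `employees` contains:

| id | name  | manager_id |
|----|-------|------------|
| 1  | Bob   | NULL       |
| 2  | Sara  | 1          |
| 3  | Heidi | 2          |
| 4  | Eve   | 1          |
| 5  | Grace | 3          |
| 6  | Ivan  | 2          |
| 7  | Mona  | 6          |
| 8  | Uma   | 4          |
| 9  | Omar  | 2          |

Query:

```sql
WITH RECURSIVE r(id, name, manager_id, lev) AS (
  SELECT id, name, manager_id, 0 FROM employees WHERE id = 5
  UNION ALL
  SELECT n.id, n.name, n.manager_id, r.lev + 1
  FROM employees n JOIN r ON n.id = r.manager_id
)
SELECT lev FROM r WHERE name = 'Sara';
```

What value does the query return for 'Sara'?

Base: id=5 (Grace), manager_id=3, lev 0.
Iteration 1: join on id=3 -> Heidi (id 3, manager_id=2, lev 1).
Iteration 2: join on id=2 -> Sara (id 2, manager_id=1, lev 2).
Iteration 3: join on id=1 -> Bob (id 1, manager_id=NULL, lev 3).
Iteration 4: manager_id is NULL; no match; recursion stops.

2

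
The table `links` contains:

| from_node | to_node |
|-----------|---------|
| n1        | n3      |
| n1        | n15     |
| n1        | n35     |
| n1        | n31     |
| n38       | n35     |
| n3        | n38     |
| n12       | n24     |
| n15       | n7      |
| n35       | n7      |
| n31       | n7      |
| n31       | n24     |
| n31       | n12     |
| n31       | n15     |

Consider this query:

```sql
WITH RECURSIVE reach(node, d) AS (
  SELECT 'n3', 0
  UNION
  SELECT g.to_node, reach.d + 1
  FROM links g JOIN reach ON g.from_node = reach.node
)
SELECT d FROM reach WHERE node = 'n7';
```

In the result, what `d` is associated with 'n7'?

Base: (n3, d=0).
Iteration 1: edges from {n3} -> (n38, d=1).
Iteration 2: edges from {n38} -> (n35, d=2).
Iteration 3: edges from {n35} -> (n7, d=3).
Iteration 4: no outgoing edges from {n7}; recursion stops.

3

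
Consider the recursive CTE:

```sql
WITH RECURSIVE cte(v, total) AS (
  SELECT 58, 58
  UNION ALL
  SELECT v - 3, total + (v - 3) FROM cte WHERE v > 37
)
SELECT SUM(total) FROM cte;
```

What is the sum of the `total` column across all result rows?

1836

Base: v=58, total=58.
Iteration 1: 58 > 37 holds -> v = 58 - 3 = 55, total = 58 + 55 = 113.
Iteration 2: 55 > 37 holds -> v = 55 - 3 = 52, total = 113 + 52 = 165.
Iteration 3: 52 > 37 holds -> v = 52 - 3 = 49, total = 165 + 49 = 214.
Iteration 4: 49 > 37 holds -> v = 49 - 3 = 46, total = 214 + 46 = 260.
Iteration 5: 46 > 37 holds -> v = 46 - 3 = 43, total = 260 + 43 = 303.
Iteration 6: 43 > 37 holds -> v = 43 - 3 = 40, total = 303 + 40 = 343.
Iteration 7: 40 > 37 holds -> v = 40 - 3 = 37, total = 343 + 37 = 380.
Iteration 8: 37 > 37 fails; recursion stops.
SUM(total) = 58 + 113 + 165 + 214 + 260 + 303 + 343 + 380 = 1836.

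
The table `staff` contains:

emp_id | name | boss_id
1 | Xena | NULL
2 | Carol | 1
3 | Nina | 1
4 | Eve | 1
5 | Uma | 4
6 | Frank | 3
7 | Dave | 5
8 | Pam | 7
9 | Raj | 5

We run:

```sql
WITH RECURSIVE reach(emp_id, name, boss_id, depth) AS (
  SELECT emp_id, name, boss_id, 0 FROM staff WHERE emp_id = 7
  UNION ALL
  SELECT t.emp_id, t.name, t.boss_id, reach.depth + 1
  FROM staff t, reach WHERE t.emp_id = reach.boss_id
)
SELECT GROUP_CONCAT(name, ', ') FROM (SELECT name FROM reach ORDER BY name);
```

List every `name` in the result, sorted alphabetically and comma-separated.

Dave, Eve, Uma, Xena

Base: emp_id=7 (Dave), boss_id=5, depth 0.
Iteration 1: join on emp_id=5 -> Uma (id 5, boss_id=4, depth 1).
Iteration 2: join on emp_id=4 -> Eve (id 4, boss_id=1, depth 2).
Iteration 3: join on emp_id=1 -> Xena (id 1, boss_id=NULL, depth 3).
Iteration 4: boss_id is NULL; no match; recursion stops.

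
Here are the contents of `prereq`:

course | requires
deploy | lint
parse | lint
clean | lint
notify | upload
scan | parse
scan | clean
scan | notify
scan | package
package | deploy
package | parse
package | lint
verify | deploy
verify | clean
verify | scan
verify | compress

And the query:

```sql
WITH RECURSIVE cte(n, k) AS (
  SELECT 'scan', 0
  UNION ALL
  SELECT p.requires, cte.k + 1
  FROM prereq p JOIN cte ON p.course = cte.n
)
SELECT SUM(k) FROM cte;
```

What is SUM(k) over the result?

22

Base: (scan, k=0).
Iteration 1: edges from {scan} -> (clean, k=1), (notify, k=1), (package, k=1), (parse, k=1).
Iteration 2: edges from {clean,notify,package,parse} -> (deploy, k=2), (lint, k=2) x3, (parse, k=2), (upload, k=2). [UNION ALL keeps all 6 new rows, including repeats]
Iteration 3: edges from {deploy,lint,parse,upload} -> (lint, k=3) x2. [UNION ALL keeps all 2 new rows, including repeats]
Iteration 4: no outgoing edges from {lint}; recursion stops.
SUM(k) = 0 + 1 + 1 + 1 + 1 + 2 + 2 + 2 + 2 + 2 + 2 + 3 + 3 = 22.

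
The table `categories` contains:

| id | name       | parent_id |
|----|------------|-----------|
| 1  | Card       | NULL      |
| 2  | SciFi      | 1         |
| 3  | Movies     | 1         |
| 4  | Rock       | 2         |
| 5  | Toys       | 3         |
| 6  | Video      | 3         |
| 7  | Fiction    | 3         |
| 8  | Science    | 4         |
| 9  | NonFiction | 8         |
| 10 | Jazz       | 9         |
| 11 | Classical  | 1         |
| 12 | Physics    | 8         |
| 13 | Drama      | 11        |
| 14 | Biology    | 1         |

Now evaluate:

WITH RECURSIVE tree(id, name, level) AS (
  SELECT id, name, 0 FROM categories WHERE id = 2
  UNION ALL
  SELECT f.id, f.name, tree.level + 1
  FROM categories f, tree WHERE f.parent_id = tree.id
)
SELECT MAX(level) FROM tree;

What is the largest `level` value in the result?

4

Base: id=2 (SciFi) at level 0.
Iteration 1: rows with parent_id in {2} -> Rock (id 4, level 1).
Iteration 2: rows with parent_id in {4} -> Science (id 8, level 2).
Iteration 3: rows with parent_id in {8} -> NonFiction (id 9, level 3), Physics (id 12, level 3).
Iteration 4: rows with parent_id in {9,12} -> Jazz (id 10, level 4).
Iteration 5: no rows with parent_id in {10}; recursion stops.
level values: 0, 1, 2, 3, 3, 4; the maximum is 4.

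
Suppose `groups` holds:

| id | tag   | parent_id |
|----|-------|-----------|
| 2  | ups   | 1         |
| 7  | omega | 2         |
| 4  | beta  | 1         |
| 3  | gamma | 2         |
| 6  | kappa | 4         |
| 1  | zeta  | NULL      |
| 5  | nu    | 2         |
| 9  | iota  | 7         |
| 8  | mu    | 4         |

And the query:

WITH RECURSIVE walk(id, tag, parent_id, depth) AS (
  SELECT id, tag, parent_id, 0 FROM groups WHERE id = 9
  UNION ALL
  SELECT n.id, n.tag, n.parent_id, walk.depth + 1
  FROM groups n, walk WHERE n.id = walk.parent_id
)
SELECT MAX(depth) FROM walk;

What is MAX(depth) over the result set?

3

Base: id=9 (iota), parent_id=7, depth 0.
Iteration 1: join on id=7 -> omega (id 7, parent_id=2, depth 1).
Iteration 2: join on id=2 -> ups (id 2, parent_id=1, depth 2).
Iteration 3: join on id=1 -> zeta (id 1, parent_id=NULL, depth 3).
Iteration 4: parent_id is NULL; no match; recursion stops.
depth values: 0, 1, 2, 3; the maximum is 3.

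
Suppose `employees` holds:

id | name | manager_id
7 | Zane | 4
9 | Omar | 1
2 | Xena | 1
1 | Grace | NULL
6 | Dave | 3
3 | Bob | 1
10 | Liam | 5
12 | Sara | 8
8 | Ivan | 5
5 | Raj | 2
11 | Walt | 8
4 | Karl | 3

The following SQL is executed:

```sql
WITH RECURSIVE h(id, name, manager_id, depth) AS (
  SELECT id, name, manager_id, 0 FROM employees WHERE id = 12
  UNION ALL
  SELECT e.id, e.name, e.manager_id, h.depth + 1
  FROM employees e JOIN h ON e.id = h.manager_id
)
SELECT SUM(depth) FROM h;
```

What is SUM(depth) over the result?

Base: id=12 (Sara), manager_id=8, depth 0.
Iteration 1: join on id=8 -> Ivan (id 8, manager_id=5, depth 1).
Iteration 2: join on id=5 -> Raj (id 5, manager_id=2, depth 2).
Iteration 3: join on id=2 -> Xena (id 2, manager_id=1, depth 3).
Iteration 4: join on id=1 -> Grace (id 1, manager_id=NULL, depth 4).
Iteration 5: manager_id is NULL; no match; recursion stops.
SUM(depth) = 0 + 1 + 2 + 3 + 4 = 10.

10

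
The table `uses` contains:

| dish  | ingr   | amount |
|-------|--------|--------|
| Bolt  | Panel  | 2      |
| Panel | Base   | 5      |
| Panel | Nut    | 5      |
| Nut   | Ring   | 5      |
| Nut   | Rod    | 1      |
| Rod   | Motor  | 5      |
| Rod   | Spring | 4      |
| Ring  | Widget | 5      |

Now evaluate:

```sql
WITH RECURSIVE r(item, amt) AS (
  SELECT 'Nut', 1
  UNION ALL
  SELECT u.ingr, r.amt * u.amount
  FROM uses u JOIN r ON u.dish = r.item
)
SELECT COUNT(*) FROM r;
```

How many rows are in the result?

6

Base: (Nut, amt=1).
Iteration 1: components of {Nut} -> Ring = 1*5 = 5, Rod = 1*1 = 1.
Iteration 2: components of {Ring,Rod} -> Motor = 1*5 = 5, Spring = 1*4 = 4, Widget = 5*5 = 25.
Iteration 3: no further components; recursion stops.
Total rows emitted: 6.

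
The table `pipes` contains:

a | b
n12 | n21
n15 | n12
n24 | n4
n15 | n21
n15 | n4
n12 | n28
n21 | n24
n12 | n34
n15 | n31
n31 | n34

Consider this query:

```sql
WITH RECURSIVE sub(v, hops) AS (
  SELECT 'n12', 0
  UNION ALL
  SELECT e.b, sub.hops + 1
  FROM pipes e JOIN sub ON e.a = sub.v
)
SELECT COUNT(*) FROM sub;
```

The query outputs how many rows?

Base: (n12, hops=0).
Iteration 1: edges from {n12} -> (n21, hops=1), (n28, hops=1), (n34, hops=1).
Iteration 2: edges from {n21,n28,n34} -> (n24, hops=2).
Iteration 3: edges from {n24} -> (n4, hops=3).
Iteration 4: no outgoing edges from {n4}; recursion stops.
Total rows emitted: 6.

6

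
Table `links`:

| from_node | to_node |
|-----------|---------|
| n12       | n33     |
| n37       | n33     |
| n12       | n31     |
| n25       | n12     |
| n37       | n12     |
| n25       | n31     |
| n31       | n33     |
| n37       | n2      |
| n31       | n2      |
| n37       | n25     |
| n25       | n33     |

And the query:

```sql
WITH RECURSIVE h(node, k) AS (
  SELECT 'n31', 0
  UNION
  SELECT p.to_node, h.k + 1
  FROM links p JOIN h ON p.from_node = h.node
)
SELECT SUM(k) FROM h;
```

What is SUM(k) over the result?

Base: (n31, k=0).
Iteration 1: edges from {n31} -> (n2, k=1), (n33, k=1).
Iteration 2: no outgoing edges from {n2,n33}; recursion stops.
SUM(k) = 0 + 1 + 1 = 2.

2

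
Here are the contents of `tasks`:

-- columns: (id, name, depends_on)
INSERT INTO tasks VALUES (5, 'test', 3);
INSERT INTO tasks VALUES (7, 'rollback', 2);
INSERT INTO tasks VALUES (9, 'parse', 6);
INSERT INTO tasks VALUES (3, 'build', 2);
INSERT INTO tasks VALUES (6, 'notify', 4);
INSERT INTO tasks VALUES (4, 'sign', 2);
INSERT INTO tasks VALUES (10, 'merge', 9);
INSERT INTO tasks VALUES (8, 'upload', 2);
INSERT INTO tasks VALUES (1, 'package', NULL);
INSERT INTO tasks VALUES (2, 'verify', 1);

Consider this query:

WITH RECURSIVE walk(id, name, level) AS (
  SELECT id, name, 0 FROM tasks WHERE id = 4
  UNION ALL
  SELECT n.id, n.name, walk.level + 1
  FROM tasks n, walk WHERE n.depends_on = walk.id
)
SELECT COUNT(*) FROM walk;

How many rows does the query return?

4

Base: id=4 (sign) at level 0.
Iteration 1: rows with depends_on in {4} -> notify (id 6, level 1).
Iteration 2: rows with depends_on in {6} -> parse (id 9, level 2).
Iteration 3: rows with depends_on in {9} -> merge (id 10, level 3).
Iteration 4: no rows with depends_on in {10}; recursion stops.
Total rows emitted: 4.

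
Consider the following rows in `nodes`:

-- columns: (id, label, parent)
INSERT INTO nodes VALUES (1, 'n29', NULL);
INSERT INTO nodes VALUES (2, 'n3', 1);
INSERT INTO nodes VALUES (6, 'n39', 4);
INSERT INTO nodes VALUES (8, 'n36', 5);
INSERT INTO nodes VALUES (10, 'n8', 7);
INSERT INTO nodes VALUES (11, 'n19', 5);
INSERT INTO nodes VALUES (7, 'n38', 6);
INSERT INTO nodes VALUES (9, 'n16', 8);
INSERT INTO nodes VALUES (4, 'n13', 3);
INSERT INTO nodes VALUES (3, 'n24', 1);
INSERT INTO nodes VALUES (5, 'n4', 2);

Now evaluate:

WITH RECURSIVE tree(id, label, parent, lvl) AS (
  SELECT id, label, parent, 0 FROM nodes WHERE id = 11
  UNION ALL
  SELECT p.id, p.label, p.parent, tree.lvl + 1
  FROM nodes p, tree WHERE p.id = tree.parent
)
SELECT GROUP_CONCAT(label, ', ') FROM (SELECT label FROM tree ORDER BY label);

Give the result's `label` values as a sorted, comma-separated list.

Base: id=11 (n19), parent=5, lvl 0.
Iteration 1: join on id=5 -> n4 (id 5, parent=2, lvl 1).
Iteration 2: join on id=2 -> n3 (id 2, parent=1, lvl 2).
Iteration 3: join on id=1 -> n29 (id 1, parent=NULL, lvl 3).
Iteration 4: parent is NULL; no match; recursion stops.

n19, n29, n3, n4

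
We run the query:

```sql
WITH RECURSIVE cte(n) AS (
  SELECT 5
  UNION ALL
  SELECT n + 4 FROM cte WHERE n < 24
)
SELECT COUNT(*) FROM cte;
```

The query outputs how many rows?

6

Base: n=5.
Iteration 1: 5 < 24 holds -> n = 5 + 4 = 9.
Iteration 2: 9 < 24 holds -> n = 9 + 4 = 13.
Iteration 3: 13 < 24 holds -> n = 13 + 4 = 17.
Iteration 4: 17 < 24 holds -> n = 17 + 4 = 21.
Iteration 5: 21 < 24 holds -> n = 21 + 4 = 25.
Iteration 6: 25 < 24 fails; recursion stops.
Total rows emitted: 6.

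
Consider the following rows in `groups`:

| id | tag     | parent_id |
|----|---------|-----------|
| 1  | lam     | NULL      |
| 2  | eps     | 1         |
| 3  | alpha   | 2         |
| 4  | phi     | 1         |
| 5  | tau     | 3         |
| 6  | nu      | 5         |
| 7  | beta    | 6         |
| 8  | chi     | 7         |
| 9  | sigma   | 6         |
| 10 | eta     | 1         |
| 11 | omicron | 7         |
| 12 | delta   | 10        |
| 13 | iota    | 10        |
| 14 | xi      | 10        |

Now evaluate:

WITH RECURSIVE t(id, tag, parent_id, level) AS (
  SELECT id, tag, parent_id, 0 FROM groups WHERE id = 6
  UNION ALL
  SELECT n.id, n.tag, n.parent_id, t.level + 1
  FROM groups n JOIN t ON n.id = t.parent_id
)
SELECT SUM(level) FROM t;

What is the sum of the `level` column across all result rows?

10

Base: id=6 (nu), parent_id=5, level 0.
Iteration 1: join on id=5 -> tau (id 5, parent_id=3, level 1).
Iteration 2: join on id=3 -> alpha (id 3, parent_id=2, level 2).
Iteration 3: join on id=2 -> eps (id 2, parent_id=1, level 3).
Iteration 4: join on id=1 -> lam (id 1, parent_id=NULL, level 4).
Iteration 5: parent_id is NULL; no match; recursion stops.
SUM(level) = 0 + 1 + 2 + 3 + 4 = 10.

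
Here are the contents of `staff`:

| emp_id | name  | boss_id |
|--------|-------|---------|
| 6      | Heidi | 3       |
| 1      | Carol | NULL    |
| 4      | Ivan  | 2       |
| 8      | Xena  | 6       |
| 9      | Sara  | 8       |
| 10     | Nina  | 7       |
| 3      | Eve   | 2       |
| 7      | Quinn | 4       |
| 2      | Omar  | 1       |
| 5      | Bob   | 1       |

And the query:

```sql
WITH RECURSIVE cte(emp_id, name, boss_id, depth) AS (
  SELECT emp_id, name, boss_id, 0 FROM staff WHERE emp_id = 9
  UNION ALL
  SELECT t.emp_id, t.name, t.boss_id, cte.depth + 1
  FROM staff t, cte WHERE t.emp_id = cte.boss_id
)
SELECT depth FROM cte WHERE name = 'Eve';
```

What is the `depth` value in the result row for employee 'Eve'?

3

Base: emp_id=9 (Sara), boss_id=8, depth 0.
Iteration 1: join on emp_id=8 -> Xena (id 8, boss_id=6, depth 1).
Iteration 2: join on emp_id=6 -> Heidi (id 6, boss_id=3, depth 2).
Iteration 3: join on emp_id=3 -> Eve (id 3, boss_id=2, depth 3).
Iteration 4: join on emp_id=2 -> Omar (id 2, boss_id=1, depth 4).
Iteration 5: join on emp_id=1 -> Carol (id 1, boss_id=NULL, depth 5).
Iteration 6: boss_id is NULL; no match; recursion stops.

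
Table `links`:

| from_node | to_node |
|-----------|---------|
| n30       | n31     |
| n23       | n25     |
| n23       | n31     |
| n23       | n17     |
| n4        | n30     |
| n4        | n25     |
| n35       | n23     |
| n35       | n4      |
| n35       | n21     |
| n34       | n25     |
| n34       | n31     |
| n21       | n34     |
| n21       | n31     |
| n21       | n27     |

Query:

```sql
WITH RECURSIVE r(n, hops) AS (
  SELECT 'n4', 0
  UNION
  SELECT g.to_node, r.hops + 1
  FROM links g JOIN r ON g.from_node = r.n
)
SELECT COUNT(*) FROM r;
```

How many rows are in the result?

4

Base: (n4, hops=0).
Iteration 1: edges from {n4} -> (n25, hops=1), (n30, hops=1).
Iteration 2: edges from {n25,n30} -> (n31, hops=2).
Iteration 3: no outgoing edges from {n31}; recursion stops.
Total rows emitted: 4.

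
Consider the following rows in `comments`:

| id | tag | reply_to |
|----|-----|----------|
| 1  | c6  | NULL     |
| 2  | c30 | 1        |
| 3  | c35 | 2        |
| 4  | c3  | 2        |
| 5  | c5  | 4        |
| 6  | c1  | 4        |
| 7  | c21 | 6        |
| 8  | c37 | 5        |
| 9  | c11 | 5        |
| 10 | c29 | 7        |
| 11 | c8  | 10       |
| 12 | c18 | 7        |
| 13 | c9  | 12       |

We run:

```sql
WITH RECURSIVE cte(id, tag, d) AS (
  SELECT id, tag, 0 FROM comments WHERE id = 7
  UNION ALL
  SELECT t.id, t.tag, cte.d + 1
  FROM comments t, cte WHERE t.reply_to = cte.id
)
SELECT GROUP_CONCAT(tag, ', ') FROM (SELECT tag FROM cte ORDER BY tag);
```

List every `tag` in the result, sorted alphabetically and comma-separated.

Base: id=7 (c21) at d 0.
Iteration 1: rows with reply_to in {7} -> c29 (id 10, d 1), c18 (id 12, d 1).
Iteration 2: rows with reply_to in {10,12} -> c8 (id 11, d 2), c9 (id 13, d 2).
Iteration 3: no rows with reply_to in {11,13}; recursion stops.

c18, c21, c29, c8, c9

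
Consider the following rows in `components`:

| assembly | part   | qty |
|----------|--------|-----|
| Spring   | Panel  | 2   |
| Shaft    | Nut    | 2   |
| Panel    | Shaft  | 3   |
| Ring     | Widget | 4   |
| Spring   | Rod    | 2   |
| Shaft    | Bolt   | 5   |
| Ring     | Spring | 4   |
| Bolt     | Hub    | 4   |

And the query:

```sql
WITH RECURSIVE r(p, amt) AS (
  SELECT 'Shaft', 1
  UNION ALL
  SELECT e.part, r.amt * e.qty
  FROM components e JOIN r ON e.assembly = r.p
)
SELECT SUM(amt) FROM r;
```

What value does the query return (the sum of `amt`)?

Base: (Shaft, amt=1).
Iteration 1: components of {Shaft} -> Bolt = 1*5 = 5, Nut = 1*2 = 2.
Iteration 2: components of {Bolt,Nut} -> Hub = 5*4 = 20.
Iteration 3: no further components; recursion stops.
SUM(amt) = 1 + 2 + 5 + 20 = 28.

28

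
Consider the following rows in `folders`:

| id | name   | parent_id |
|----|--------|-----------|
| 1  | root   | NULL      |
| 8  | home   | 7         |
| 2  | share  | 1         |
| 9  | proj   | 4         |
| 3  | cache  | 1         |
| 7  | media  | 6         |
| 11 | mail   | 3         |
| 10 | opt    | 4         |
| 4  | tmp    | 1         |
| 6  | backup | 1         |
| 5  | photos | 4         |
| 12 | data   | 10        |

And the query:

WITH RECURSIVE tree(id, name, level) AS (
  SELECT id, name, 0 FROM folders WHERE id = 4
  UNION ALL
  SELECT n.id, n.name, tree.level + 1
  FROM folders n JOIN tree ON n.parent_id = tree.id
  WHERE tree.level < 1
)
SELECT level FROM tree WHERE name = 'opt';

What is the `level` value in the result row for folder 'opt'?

Base: id=4 (tmp) at level 0.
Iteration 1: rows with parent_id in {4} -> photos (id 5, level 1), proj (id 9, level 1), opt (id 10, level 1).
Iteration 2: level < 1 fails for all current rows; recursion stops.

1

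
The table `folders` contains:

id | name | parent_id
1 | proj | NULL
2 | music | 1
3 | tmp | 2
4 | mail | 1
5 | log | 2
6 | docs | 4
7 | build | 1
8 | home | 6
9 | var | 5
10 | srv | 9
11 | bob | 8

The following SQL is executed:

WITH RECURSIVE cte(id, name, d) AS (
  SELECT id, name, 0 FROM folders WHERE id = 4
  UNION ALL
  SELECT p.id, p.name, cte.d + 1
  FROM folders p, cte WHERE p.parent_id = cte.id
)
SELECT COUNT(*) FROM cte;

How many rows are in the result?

4

Base: id=4 (mail) at d 0.
Iteration 1: rows with parent_id in {4} -> docs (id 6, d 1).
Iteration 2: rows with parent_id in {6} -> home (id 8, d 2).
Iteration 3: rows with parent_id in {8} -> bob (id 11, d 3).
Iteration 4: no rows with parent_id in {11}; recursion stops.
Total rows emitted: 4.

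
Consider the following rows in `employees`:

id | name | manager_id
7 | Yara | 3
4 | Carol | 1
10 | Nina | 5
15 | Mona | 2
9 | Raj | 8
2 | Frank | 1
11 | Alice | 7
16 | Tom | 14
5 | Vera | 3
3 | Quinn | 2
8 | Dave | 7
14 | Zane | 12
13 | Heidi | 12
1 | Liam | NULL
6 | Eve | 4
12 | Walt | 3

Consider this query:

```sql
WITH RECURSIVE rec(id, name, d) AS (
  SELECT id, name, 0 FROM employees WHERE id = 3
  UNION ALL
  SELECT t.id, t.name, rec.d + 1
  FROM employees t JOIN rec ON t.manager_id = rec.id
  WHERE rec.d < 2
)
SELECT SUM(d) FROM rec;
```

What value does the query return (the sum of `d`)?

13

Base: id=3 (Quinn) at d 0.
Iteration 1: rows with manager_id in {3} -> Vera (id 5, d 1), Yara (id 7, d 1), Walt (id 12, d 1).
Iteration 2: rows with manager_id in {5,7,12} -> Dave (id 8, d 2), Nina (id 10, d 2), Alice (id 11, d 2), Heidi (id 13, d 2), Zane (id 14, d 2).
Iteration 3: d < 2 fails for all current rows; recursion stops.
SUM(d) = 0 + 1 + 1 + 1 + 2 + 2 + 2 + 2 + 2 = 13.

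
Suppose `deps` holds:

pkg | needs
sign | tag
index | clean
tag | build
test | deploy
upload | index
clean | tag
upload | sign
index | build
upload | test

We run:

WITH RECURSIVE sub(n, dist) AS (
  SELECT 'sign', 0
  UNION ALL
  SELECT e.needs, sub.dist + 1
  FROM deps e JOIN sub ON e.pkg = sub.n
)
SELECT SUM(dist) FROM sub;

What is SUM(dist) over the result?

Base: (sign, dist=0).
Iteration 1: edges from {sign} -> (tag, dist=1).
Iteration 2: edges from {tag} -> (build, dist=2).
Iteration 3: no outgoing edges from {build}; recursion stops.
SUM(dist) = 0 + 1 + 2 = 3.

3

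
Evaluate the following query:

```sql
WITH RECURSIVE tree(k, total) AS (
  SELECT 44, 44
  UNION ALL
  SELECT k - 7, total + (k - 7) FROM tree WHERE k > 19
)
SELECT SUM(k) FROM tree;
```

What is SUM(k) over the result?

150

Base: k=44, total=44.
Iteration 1: 44 > 19 holds -> k = 44 - 7 = 37, total = 44 + 37 = 81.
Iteration 2: 37 > 19 holds -> k = 37 - 7 = 30, total = 81 + 30 = 111.
Iteration 3: 30 > 19 holds -> k = 30 - 7 = 23, total = 111 + 23 = 134.
Iteration 4: 23 > 19 holds -> k = 23 - 7 = 16, total = 134 + 16 = 150.
Iteration 5: 16 > 19 fails; recursion stops.
SUM(k) = 44 + 37 + 30 + 23 + 16 = 150.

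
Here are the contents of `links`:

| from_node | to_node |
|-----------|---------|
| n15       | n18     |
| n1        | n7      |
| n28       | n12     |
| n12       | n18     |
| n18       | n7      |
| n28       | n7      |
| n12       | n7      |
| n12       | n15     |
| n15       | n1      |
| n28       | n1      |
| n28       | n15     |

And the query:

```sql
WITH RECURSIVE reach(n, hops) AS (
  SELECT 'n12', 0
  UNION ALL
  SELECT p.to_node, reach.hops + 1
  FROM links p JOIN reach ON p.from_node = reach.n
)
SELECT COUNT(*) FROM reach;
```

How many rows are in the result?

9

Base: (n12, hops=0).
Iteration 1: edges from {n12} -> (n15, hops=1), (n18, hops=1), (n7, hops=1).
Iteration 2: edges from {n15,n18,n7} -> (n1, hops=2), (n18, hops=2), (n7, hops=2).
Iteration 3: edges from {n1,n18,n7} -> (n7, hops=3) x2. [UNION ALL keeps all 2 new rows, including repeats]
Iteration 4: no outgoing edges from {n7}; recursion stops.
Total rows emitted: 9.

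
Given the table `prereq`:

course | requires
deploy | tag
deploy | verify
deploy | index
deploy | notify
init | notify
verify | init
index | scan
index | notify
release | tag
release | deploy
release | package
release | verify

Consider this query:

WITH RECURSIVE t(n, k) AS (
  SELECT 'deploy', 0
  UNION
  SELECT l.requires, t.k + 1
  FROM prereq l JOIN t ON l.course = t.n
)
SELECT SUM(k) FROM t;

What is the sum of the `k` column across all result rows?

13

Base: (deploy, k=0).
Iteration 1: edges from {deploy} -> (index, k=1), (notify, k=1), (tag, k=1), (verify, k=1).
Iteration 2: edges from {index,notify,tag,verify} -> (init, k=2), (notify, k=2), (scan, k=2).
Iteration 3: edges from {init,notify,scan} -> (notify, k=3).
Iteration 4: no outgoing edges from {notify}; recursion stops.
SUM(k) = 0 + 1 + 1 + 1 + 1 + 2 + 2 + 2 + 3 = 13.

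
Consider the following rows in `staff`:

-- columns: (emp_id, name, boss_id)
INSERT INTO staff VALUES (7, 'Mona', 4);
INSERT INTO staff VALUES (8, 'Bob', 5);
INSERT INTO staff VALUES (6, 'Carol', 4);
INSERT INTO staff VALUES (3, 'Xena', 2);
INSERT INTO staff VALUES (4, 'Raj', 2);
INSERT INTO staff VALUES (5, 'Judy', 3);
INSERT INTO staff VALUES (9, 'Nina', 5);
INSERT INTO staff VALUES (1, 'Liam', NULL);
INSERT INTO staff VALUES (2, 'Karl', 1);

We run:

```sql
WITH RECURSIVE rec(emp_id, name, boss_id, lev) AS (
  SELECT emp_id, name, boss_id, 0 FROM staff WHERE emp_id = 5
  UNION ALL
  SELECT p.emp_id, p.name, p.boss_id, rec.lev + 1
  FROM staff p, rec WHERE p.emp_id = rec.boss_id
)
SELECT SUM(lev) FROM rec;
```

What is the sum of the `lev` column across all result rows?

Base: emp_id=5 (Judy), boss_id=3, lev 0.
Iteration 1: join on emp_id=3 -> Xena (id 3, boss_id=2, lev 1).
Iteration 2: join on emp_id=2 -> Karl (id 2, boss_id=1, lev 2).
Iteration 3: join on emp_id=1 -> Liam (id 1, boss_id=NULL, lev 3).
Iteration 4: boss_id is NULL; no match; recursion stops.
SUM(lev) = 0 + 1 + 2 + 3 = 6.

6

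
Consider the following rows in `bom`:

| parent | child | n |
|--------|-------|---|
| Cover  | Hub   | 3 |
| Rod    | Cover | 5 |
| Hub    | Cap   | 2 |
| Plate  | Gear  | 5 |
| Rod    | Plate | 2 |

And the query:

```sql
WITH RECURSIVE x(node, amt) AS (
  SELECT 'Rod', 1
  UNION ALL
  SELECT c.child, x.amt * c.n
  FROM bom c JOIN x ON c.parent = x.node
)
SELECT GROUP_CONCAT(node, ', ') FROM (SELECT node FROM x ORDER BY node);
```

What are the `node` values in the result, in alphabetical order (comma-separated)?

Base: (Rod, amt=1).
Iteration 1: components of {Rod} -> Cover = 1*5 = 5, Plate = 1*2 = 2.
Iteration 2: components of {Cover,Plate} -> Gear = 2*5 = 10, Hub = 5*3 = 15.
Iteration 3: components of {Gear,Hub} -> Cap = 15*2 = 30.
Iteration 4: no further components; recursion stops.

Cap, Cover, Gear, Hub, Plate, Rod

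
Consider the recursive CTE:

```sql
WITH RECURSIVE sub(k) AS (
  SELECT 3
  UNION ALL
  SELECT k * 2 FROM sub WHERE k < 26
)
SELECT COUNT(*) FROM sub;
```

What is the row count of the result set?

Base: k=3.
Iteration 1: 3 < 26 holds -> k = 3 * 2 = 6.
Iteration 2: 6 < 26 holds -> k = 6 * 2 = 12.
Iteration 3: 12 < 26 holds -> k = 12 * 2 = 24.
Iteration 4: 24 < 26 holds -> k = 24 * 2 = 48.
Iteration 5: 48 < 26 fails; recursion stops.
Total rows emitted: 5.

5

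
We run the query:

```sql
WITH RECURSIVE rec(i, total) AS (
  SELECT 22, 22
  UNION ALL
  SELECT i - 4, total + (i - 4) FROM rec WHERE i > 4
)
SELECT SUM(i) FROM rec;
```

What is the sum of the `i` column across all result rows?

Base: i=22, total=22.
Iteration 1: 22 > 4 holds -> i = 22 - 4 = 18, total = 22 + 18 = 40.
Iteration 2: 18 > 4 holds -> i = 18 - 4 = 14, total = 40 + 14 = 54.
Iteration 3: 14 > 4 holds -> i = 14 - 4 = 10, total = 54 + 10 = 64.
Iteration 4: 10 > 4 holds -> i = 10 - 4 = 6, total = 64 + 6 = 70.
Iteration 5: 6 > 4 holds -> i = 6 - 4 = 2, total = 70 + 2 = 72.
Iteration 6: 2 > 4 fails; recursion stops.
SUM(i) = 22 + 18 + 14 + 10 + 6 + 2 = 72.

72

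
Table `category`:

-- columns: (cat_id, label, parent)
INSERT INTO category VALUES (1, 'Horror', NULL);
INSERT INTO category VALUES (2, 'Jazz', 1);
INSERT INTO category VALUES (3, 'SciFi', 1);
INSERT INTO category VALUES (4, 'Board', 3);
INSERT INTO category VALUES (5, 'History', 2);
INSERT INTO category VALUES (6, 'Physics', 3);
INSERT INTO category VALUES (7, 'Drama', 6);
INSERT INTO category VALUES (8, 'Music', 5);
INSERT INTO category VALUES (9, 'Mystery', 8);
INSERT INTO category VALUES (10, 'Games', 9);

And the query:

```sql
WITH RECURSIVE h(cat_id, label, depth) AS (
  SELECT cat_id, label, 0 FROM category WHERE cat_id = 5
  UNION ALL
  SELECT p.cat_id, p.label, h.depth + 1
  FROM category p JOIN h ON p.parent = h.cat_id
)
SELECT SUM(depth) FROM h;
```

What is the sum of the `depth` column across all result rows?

6

Base: cat_id=5 (History) at depth 0.
Iteration 1: rows with parent in {5} -> Music (id 8, depth 1).
Iteration 2: rows with parent in {8} -> Mystery (id 9, depth 2).
Iteration 3: rows with parent in {9} -> Games (id 10, depth 3).
Iteration 4: no rows with parent in {10}; recursion stops.
SUM(depth) = 0 + 1 + 2 + 3 = 6.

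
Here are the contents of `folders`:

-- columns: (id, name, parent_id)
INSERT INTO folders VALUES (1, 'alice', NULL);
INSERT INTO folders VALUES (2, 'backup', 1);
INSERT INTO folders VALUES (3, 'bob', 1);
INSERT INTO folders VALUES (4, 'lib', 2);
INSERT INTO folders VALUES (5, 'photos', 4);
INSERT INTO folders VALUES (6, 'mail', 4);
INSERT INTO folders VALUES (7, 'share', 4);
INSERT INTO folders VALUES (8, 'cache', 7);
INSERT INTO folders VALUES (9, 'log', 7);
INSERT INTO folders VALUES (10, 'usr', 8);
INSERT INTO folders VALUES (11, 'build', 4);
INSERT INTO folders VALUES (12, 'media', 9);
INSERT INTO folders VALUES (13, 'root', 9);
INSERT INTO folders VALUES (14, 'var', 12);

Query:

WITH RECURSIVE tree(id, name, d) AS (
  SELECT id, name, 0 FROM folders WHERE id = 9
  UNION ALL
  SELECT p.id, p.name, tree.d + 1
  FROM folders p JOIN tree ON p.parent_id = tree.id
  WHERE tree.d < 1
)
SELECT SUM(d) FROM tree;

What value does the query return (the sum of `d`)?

Base: id=9 (log) at d 0.
Iteration 1: rows with parent_id in {9} -> media (id 12, d 1), root (id 13, d 1).
Iteration 2: d < 1 fails for all current rows; recursion stops.
SUM(d) = 0 + 1 + 1 = 2.

2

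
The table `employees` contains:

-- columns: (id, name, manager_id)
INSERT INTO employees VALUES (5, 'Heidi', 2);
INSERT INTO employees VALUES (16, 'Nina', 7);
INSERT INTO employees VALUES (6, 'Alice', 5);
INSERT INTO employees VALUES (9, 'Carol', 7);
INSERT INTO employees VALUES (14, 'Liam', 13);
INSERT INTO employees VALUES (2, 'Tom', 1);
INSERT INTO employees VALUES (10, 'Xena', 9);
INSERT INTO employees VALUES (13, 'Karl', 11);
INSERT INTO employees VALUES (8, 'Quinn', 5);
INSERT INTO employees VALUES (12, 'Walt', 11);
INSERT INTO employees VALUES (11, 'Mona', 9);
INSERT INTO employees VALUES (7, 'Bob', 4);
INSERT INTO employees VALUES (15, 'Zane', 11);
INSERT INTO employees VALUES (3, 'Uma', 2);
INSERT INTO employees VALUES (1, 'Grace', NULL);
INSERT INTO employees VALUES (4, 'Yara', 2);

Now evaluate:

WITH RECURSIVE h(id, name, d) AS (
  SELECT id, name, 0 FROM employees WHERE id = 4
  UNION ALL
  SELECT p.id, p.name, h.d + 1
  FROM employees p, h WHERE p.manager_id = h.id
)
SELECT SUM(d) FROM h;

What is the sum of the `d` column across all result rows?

Base: id=4 (Yara) at d 0.
Iteration 1: rows with manager_id in {4} -> Bob (id 7, d 1).
Iteration 2: rows with manager_id in {7} -> Carol (id 9, d 2), Nina (id 16, d 2).
Iteration 3: rows with manager_id in {9,16} -> Xena (id 10, d 3), Mona (id 11, d 3).
Iteration 4: rows with manager_id in {10,11} -> Walt (id 12, d 4), Karl (id 13, d 4), Zane (id 15, d 4).
Iteration 5: rows with manager_id in {12,13,15} -> Liam (id 14, d 5).
Iteration 6: no rows with manager_id in {14}; recursion stops.
SUM(d) = 0 + 1 + 2 + 2 + 3 + 3 + 4 + 4 + 4 + 5 = 28.

28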